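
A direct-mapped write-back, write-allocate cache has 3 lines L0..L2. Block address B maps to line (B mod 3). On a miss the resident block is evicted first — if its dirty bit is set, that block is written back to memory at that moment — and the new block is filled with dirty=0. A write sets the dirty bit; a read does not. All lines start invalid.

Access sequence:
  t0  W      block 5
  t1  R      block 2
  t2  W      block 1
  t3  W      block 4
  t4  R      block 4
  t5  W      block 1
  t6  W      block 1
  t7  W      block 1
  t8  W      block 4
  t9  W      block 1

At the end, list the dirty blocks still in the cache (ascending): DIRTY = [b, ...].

  0 | W B5 → L2 miss [D]
  1 | R B2 → L2 miss wb→B5 [-]
  2 | W B1 → L1 miss [D]
  3 | W B4 → L1 miss wb→B1 [D]
  4 | R B4 → L1 hit [D]
  5 | W B1 → L1 miss wb→B4 [D]
  6 | W B1 → L1 hit [D]
  7 | W B1 → L1 hit [D]
  8 | W B4 → L1 miss wb→B1 [D]
  9 | W B1 → L1 miss wb→B4 [D]

DIRTY = [1]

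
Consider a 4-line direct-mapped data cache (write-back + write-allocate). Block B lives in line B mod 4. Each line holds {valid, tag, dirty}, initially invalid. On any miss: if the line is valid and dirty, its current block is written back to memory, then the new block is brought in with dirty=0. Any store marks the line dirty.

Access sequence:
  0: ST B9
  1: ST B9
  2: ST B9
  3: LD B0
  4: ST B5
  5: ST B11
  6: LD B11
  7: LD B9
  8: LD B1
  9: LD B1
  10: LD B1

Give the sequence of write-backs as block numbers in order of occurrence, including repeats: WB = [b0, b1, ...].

WB = [9, 5]

0: W B9 -> L1 miss  d=D]
1: W B9 -> L1 hit  d=D]
2: W B9 -> L1 hit  d=D]
3: R B0 -> L0 miss  d=-]
4: W B5 -> L1 miss wb->B9  d=D]
5: W B11 -> L3 miss  d=D]
6: R B11 -> L3 hit  d=D]
7: R B9 -> L1 miss wb->B5  d=-]
8: R B1 -> L1 miss  d=-]
9: R B1 -> L1 hit  d=-]
10: R B1 -> L1 hit  d=-]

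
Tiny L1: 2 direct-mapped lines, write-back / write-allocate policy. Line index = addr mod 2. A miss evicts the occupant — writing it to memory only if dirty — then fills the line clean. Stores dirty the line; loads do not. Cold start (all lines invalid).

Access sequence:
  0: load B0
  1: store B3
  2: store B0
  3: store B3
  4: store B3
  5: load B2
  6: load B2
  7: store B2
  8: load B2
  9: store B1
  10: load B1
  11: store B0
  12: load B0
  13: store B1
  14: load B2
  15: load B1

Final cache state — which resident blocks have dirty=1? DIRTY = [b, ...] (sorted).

DIRTY = [1]

0: R B0 -> L0 miss  d=-]
1: W B3 -> L1 miss  d=D]
2: W B0 -> L0 hit  d=D]
3: W B3 -> L1 hit  d=D]
4: W B3 -> L1 hit  d=D]
5: R B2 -> L0 miss wb->B0  d=-]
6: R B2 -> L0 hit  d=-]
7: W B2 -> L0 hit  d=D]
8: R B2 -> L0 hit  d=D]
9: W B1 -> L1 miss wb->B3  d=D]
10: R B1 -> L1 hit  d=D]
11: W B0 -> L0 miss wb->B2  d=D]
12: R B0 -> L0 hit  d=D]
13: W B1 -> L1 hit  d=D]
14: R B2 -> L0 miss wb->B0  d=-]
15: R B1 -> L1 hit  d=D]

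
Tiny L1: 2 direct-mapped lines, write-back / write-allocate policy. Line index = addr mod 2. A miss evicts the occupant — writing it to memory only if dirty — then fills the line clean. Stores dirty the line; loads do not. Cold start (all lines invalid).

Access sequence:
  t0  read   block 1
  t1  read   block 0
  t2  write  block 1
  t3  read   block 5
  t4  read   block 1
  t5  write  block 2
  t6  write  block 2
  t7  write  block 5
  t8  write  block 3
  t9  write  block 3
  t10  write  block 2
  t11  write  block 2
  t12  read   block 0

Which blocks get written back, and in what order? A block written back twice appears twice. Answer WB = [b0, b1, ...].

WB = [1, 5, 2]

0: R B1 → L1 miss [-]
1: R B0 → L0 miss [-]
2: W B1 → L1 hit [D]
3: R B5 → L1 miss wb→B1 [-]
4: R B1 → L1 miss [-]
5: W B2 → L0 miss [D]
6: W B2 → L0 hit [D]
7: W B5 → L1 miss [D]
8: W B3 → L1 miss wb→B5 [D]
9: W B3 → L1 hit [D]
10: W B2 → L0 hit [D]
11: W B2 → L0 hit [D]
12: R B0 → L0 miss wb→B2 [-]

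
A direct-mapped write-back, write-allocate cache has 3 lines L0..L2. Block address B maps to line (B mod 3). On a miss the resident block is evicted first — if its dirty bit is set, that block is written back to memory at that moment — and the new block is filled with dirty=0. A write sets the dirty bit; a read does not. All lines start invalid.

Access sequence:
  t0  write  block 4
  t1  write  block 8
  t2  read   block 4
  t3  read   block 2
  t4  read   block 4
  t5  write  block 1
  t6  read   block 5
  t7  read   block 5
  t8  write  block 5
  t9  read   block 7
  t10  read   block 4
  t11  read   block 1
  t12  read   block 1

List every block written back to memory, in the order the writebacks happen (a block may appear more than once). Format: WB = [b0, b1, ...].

WB = [8, 4, 1]

  0 | W B4 → L1 miss [D]
  1 | W B8 → L2 miss [D]
  2 | R B4 → L1 hit [D]
  3 | R B2 → L2 miss wb→B8 [-]
  4 | R B4 → L1 hit [D]
  5 | W B1 → L1 miss wb→B4 [D]
  6 | R B5 → L2 miss [-]
  7 | R B5 → L2 hit [-]
  8 | W B5 → L2 hit [D]
  9 | R B7 → L1 miss wb→B1 [-]
  10 | R B4 → L1 miss [-]
  11 | R B1 → L1 miss [-]
  12 | R B1 → L1 hit [-]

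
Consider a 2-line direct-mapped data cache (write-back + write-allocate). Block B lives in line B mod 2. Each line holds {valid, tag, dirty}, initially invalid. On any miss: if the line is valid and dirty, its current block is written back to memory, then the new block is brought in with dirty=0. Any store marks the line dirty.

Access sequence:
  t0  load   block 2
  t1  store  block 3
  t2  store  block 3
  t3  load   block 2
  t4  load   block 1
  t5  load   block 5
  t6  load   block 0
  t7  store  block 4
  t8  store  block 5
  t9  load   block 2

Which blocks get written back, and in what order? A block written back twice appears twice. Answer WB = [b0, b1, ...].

  0 | R B2 → L0 miss [-]
  1 | W B3 → L1 miss [D]
  2 | W B3 → L1 hit [D]
  3 | R B2 → L0 hit [-]
  4 | R B1 → L1 miss wb→B3 [-]
  5 | R B5 → L1 miss [-]
  6 | R B0 → L0 miss [-]
  7 | W B4 → L0 miss [D]
  8 | W B5 → L1 hit [D]
  9 | R B2 → L0 miss wb→B4 [-]

WB = [3, 4]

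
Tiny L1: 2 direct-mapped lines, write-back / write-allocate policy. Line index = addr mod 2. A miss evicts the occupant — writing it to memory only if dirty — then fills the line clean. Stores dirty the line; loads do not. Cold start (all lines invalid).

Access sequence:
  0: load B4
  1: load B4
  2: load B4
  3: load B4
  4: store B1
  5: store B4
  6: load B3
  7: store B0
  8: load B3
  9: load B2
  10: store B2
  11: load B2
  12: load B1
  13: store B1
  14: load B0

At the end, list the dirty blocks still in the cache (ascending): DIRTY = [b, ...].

DIRTY = [1]

0: R B4 → L0 miss [-]
1: R B4 → L0 hit [-]
2: R B4 → L0 hit [-]
3: R B4 → L0 hit [-]
4: W B1 → L1 miss [D]
5: W B4 → L0 hit [D]
6: R B3 → L1 miss wb→B1 [-]
7: W B0 → L0 miss wb→B4 [D]
8: R B3 → L1 hit [-]
9: R B2 → L0 miss wb→B0 [-]
10: W B2 → L0 hit [D]
11: R B2 → L0 hit [D]
12: R B1 → L1 miss [-]
13: W B1 → L1 hit [D]
14: R B0 → L0 miss wb→B2 [-]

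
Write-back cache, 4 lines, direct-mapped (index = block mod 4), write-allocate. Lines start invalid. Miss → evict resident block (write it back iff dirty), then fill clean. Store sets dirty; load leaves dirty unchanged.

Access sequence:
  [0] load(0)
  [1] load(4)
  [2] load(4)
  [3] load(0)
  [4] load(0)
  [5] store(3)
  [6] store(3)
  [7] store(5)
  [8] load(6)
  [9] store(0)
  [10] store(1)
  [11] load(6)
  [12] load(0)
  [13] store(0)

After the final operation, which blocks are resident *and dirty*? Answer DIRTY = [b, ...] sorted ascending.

0: R B0 -> L0 miss  d=-]
1: R B4 -> L0 miss  d=-]
2: R B4 -> L0 hit  d=-]
3: R B0 -> L0 miss  d=-]
4: R B0 -> L0 hit  d=-]
5: W B3 -> L3 miss  d=D]
6: W B3 -> L3 hit  d=D]
7: W B5 -> L1 miss  d=D]
8: R B6 -> L2 miss  d=-]
9: W B0 -> L0 hit  d=D]
10: W B1 -> L1 miss wb->B5  d=D]
11: R B6 -> L2 hit  d=-]
12: R B0 -> L0 hit  d=D]
13: W B0 -> L0 hit  d=D]

DIRTY = [0, 1, 3]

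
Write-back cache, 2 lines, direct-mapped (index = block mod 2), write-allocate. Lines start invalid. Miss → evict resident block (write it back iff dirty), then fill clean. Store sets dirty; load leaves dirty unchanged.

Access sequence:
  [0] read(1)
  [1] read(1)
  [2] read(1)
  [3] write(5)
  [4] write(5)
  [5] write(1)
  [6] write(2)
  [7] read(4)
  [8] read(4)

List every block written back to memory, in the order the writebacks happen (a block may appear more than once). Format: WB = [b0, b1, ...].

0: R B1 -> L1 miss  d=-]
1: R B1 -> L1 hit  d=-]
2: R B1 -> L1 hit  d=-]
3: W B5 -> L1 miss  d=D]
4: W B5 -> L1 hit  d=D]
5: W B1 -> L1 miss wb->B5  d=D]
6: W B2 -> L0 miss  d=D]
7: R B4 -> L0 miss wb->B2  d=-]
8: R B4 -> L0 hit  d=-]

WB = [5, 2]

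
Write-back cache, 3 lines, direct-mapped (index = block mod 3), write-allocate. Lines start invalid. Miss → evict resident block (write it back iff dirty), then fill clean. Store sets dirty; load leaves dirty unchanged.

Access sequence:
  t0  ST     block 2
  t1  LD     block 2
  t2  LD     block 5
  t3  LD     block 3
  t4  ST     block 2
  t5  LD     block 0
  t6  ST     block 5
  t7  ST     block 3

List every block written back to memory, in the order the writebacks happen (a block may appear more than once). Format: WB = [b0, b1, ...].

WB = [2, 2]

0: W B2 -> L2 miss  d=D]
1: R B2 -> L2 hit  d=D]
2: R B5 -> L2 miss wb->B2  d=-]
3: R B3 -> L0 miss  d=-]
4: W B2 -> L2 miss  d=D]
5: R B0 -> L0 miss  d=-]
6: W B5 -> L2 miss wb->B2  d=D]
7: W B3 -> L0 miss  d=D]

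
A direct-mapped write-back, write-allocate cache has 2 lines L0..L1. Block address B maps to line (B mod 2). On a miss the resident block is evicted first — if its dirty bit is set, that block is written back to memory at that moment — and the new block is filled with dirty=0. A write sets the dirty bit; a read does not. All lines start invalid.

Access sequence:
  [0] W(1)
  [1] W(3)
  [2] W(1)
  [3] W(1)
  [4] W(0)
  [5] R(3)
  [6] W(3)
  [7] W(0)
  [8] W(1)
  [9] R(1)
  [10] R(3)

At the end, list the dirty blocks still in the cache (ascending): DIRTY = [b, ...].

DIRTY = [0]

  0 | W B1 → L1 miss [D]
  1 | W B3 → L1 miss wb→B1 [D]
  2 | W B1 → L1 miss wb→B3 [D]
  3 | W B1 → L1 hit [D]
  4 | W B0 → L0 miss [D]
  5 | R B3 → L1 miss wb→B1 [-]
  6 | W B3 → L1 hit [D]
  7 | W B0 → L0 hit [D]
  8 | W B1 → L1 miss wb→B3 [D]
  9 | R B1 → L1 hit [D]
  10 | R B3 → L1 miss wb→B1 [-]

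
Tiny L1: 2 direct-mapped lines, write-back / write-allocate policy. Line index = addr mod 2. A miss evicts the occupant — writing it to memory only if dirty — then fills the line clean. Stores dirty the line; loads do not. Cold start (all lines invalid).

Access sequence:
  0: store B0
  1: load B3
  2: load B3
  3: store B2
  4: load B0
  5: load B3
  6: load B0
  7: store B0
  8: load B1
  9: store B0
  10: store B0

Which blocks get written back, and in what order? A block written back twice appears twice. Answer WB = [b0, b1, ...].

0: W B0 -> L0 miss  d=D]
1: R B3 -> L1 miss  d=-]
2: R B3 -> L1 hit  d=-]
3: W B2 -> L0 miss wb->B0  d=D]
4: R B0 -> L0 miss wb->B2  d=-]
5: R B3 -> L1 hit  d=-]
6: R B0 -> L0 hit  d=-]
7: W B0 -> L0 hit  d=D]
8: R B1 -> L1 miss  d=-]
9: W B0 -> L0 hit  d=D]
10: W B0 -> L0 hit  d=D]

WB = [0, 2]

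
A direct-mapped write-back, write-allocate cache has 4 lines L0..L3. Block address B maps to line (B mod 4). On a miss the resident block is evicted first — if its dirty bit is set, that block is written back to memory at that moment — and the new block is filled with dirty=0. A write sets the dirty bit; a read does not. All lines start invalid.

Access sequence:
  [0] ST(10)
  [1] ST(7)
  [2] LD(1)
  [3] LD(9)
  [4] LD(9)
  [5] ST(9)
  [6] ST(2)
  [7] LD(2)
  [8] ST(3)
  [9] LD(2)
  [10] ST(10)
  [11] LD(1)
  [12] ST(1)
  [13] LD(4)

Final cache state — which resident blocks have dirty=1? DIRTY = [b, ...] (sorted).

DIRTY = [1, 3, 10]

0: W B10 → L2 miss [D]
1: W B7 → L3 miss [D]
2: R B1 → L1 miss [-]
3: R B9 → L1 miss [-]
4: R B9 → L1 hit [-]
5: W B9 → L1 hit [D]
6: W B2 → L2 miss wb→B10 [D]
7: R B2 → L2 hit [D]
8: W B3 → L3 miss wb→B7 [D]
9: R B2 → L2 hit [D]
10: W B10 → L2 miss wb→B2 [D]
11: R B1 → L1 miss wb→B9 [-]
12: W B1 → L1 hit [D]
13: R B4 → L0 miss [-]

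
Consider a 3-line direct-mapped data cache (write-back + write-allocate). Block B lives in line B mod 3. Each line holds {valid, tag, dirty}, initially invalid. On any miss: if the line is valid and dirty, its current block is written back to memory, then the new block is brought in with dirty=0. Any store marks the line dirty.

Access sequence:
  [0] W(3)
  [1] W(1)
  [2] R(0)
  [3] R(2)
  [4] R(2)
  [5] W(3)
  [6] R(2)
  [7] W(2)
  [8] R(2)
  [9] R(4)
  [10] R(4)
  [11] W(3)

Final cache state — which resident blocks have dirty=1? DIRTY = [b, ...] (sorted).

DIRTY = [2, 3]

0: W B3 → L0 miss [D]
1: W B1 → L1 miss [D]
2: R B0 → L0 miss wb→B3 [-]
3: R B2 → L2 miss [-]
4: R B2 → L2 hit [-]
5: W B3 → L0 miss [D]
6: R B2 → L2 hit [-]
7: W B2 → L2 hit [D]
8: R B2 → L2 hit [D]
9: R B4 → L1 miss wb→B1 [-]
10: R B4 → L1 hit [-]
11: W B3 → L0 hit [D]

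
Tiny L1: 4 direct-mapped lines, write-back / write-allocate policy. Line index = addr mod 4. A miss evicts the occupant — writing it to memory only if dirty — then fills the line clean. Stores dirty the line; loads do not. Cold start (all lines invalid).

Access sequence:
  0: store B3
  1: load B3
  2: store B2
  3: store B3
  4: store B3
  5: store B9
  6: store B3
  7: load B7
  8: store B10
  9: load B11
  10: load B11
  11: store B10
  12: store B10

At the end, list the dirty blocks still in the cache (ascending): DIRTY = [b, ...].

  0 | W B3 → L3 miss [D]
  1 | R B3 → L3 hit [D]
  2 | W B2 → L2 miss [D]
  3 | W B3 → L3 hit [D]
  4 | W B3 → L3 hit [D]
  5 | W B9 → L1 miss [D]
  6 | W B3 → L3 hit [D]
  7 | R B7 → L3 miss wb→B3 [-]
  8 | W B10 → L2 miss wb→B2 [D]
  9 | R B11 → L3 miss [-]
  10 | R B11 → L3 hit [-]
  11 | W B10 → L2 hit [D]
  12 | W B10 → L2 hit [D]

DIRTY = [9, 10]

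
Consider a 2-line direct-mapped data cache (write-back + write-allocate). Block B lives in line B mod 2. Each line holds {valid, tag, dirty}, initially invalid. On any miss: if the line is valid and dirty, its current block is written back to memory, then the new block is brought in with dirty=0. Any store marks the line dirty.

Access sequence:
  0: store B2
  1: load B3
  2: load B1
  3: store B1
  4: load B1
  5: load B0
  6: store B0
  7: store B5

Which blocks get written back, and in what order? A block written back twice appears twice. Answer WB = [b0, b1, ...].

  0 | W B2 → L0 miss [D]
  1 | R B3 → L1 miss [-]
  2 | R B1 → L1 miss [-]
  3 | W B1 → L1 hit [D]
  4 | R B1 → L1 hit [D]
  5 | R B0 → L0 miss wb→B2 [-]
  6 | W B0 → L0 hit [D]
  7 | W B5 → L1 miss wb→B1 [D]

WB = [2, 1]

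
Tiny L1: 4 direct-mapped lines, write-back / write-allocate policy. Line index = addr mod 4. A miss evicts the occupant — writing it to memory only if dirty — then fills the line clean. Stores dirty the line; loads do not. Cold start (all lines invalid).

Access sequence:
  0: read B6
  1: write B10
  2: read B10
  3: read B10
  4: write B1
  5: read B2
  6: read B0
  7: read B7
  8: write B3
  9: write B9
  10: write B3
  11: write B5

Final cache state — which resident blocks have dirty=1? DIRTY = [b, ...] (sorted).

  0 | R B6 → L2 miss [-]
  1 | W B10 → L2 miss [D]
  2 | R B10 → L2 hit [D]
  3 | R B10 → L2 hit [D]
  4 | W B1 → L1 miss [D]
  5 | R B2 → L2 miss wb→B10 [-]
  6 | R B0 → L0 miss [-]
  7 | R B7 → L3 miss [-]
  8 | W B3 → L3 miss [D]
  9 | W B9 → L1 miss wb→B1 [D]
  10 | W B3 → L3 hit [D]
  11 | W B5 → L1 miss wb→B9 [D]

DIRTY = [3, 5]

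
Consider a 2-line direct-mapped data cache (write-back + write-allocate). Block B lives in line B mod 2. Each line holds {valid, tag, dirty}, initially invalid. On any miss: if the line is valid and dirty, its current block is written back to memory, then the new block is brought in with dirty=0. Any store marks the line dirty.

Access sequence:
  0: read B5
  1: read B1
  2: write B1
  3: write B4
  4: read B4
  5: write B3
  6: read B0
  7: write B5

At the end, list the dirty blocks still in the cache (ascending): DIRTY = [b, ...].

0: R B5 -> L1 miss  d=-]
1: R B1 -> L1 miss  d=-]
2: W B1 -> L1 hit  d=D]
3: W B4 -> L0 miss  d=D]
4: R B4 -> L0 hit  d=D]
5: W B3 -> L1 miss wb->B1  d=D]
6: R B0 -> L0 miss wb->B4  d=-]
7: W B5 -> L1 miss wb->B3  d=D]

DIRTY = [5]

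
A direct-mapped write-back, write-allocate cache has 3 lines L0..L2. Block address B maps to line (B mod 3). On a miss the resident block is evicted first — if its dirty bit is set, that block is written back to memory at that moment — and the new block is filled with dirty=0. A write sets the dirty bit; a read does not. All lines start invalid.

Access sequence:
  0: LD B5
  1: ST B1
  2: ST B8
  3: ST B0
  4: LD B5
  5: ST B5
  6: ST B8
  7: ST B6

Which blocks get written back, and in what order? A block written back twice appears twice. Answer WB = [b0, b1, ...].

WB = [8, 5, 0]

  0 | R B5 → L2 miss [-]
  1 | W B1 → L1 miss [D]
  2 | W B8 → L2 miss [D]
  3 | W B0 → L0 miss [D]
  4 | R B5 → L2 miss wb→B8 [-]
  5 | W B5 → L2 hit [D]
  6 | W B8 → L2 miss wb→B5 [D]
  7 | W B6 → L0 miss wb→B0 [D]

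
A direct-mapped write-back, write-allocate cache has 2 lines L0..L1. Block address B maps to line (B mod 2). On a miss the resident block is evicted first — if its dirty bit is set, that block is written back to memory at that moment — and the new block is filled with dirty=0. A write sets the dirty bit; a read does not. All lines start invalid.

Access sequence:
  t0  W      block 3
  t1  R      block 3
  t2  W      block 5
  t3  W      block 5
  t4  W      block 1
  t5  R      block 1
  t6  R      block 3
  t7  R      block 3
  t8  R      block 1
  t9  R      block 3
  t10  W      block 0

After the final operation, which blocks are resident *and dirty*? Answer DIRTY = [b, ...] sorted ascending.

0: W B3 → L1 miss [D]
1: R B3 → L1 hit [D]
2: W B5 → L1 miss wb→B3 [D]
3: W B5 → L1 hit [D]
4: W B1 → L1 miss wb→B5 [D]
5: R B1 → L1 hit [D]
6: R B3 → L1 miss wb→B1 [-]
7: R B3 → L1 hit [-]
8: R B1 → L1 miss [-]
9: R B3 → L1 miss [-]
10: W B0 → L0 miss [D]

DIRTY = [0]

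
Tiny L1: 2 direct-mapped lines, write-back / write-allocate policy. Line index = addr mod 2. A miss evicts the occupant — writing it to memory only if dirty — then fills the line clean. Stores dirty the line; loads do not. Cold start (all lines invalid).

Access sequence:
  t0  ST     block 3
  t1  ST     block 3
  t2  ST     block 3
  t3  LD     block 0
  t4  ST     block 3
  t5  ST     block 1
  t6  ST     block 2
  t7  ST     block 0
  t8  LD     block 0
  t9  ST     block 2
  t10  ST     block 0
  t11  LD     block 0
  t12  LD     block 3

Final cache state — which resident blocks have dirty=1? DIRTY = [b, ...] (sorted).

0: W B3 -> L1 miss  d=D]
1: W B3 -> L1 hit  d=D]
2: W B3 -> L1 hit  d=D]
3: R B0 -> L0 miss  d=-]
4: W B3 -> L1 hit  d=D]
5: W B1 -> L1 miss wb->B3  d=D]
6: W B2 -> L0 miss  d=D]
7: W B0 -> L0 miss wb->B2  d=D]
8: R B0 -> L0 hit  d=D]
9: W B2 -> L0 miss wb->B0  d=D]
10: W B0 -> L0 miss wb->B2  d=D]
11: R B0 -> L0 hit  d=D]
12: R B3 -> L1 miss wb->B1  d=-]

DIRTY = [0]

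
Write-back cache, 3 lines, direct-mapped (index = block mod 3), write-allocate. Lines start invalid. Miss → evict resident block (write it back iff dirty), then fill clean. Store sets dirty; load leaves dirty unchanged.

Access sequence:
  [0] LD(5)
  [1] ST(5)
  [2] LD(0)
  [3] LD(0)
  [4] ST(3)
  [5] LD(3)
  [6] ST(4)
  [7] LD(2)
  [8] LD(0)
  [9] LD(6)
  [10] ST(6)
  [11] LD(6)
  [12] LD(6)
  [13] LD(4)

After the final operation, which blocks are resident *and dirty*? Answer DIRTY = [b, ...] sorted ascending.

  0 | R B5 → L2 miss [-]
  1 | W B5 → L2 hit [D]
  2 | R B0 → L0 miss [-]
  3 | R B0 → L0 hit [-]
  4 | W B3 → L0 miss [D]
  5 | R B3 → L0 hit [D]
  6 | W B4 → L1 miss [D]
  7 | R B2 → L2 miss wb→B5 [-]
  8 | R B0 → L0 miss wb→B3 [-]
  9 | R B6 → L0 miss [-]
  10 | W B6 → L0 hit [D]
  11 | R B6 → L0 hit [D]
  12 | R B6 → L0 hit [D]
  13 | R B4 → L1 hit [D]

DIRTY = [4, 6]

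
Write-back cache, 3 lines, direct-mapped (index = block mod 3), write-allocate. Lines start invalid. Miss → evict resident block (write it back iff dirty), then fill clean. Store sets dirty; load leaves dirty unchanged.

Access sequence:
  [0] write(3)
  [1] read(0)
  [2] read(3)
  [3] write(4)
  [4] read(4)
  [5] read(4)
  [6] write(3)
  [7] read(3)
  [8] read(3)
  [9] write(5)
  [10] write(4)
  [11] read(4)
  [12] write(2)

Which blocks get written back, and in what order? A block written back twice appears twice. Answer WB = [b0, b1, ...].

WB = [3, 5]

0: W B3 → L0 miss [D]
1: R B0 → L0 miss wb→B3 [-]
2: R B3 → L0 miss [-]
3: W B4 → L1 miss [D]
4: R B4 → L1 hit [D]
5: R B4 → L1 hit [D]
6: W B3 → L0 hit [D]
7: R B3 → L0 hit [D]
8: R B3 → L0 hit [D]
9: W B5 → L2 miss [D]
10: W B4 → L1 hit [D]
11: R B4 → L1 hit [D]
12: W B2 → L2 miss wb→B5 [D]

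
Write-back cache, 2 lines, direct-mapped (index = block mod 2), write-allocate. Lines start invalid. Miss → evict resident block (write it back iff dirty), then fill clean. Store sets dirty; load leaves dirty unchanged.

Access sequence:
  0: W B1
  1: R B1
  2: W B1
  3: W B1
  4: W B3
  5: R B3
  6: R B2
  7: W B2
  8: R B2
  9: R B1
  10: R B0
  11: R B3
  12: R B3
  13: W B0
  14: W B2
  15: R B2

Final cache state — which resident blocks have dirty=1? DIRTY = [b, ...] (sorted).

DIRTY = [2]

0: W B1 -> L1 miss  d=D]
1: R B1 -> L1 hit  d=D]
2: W B1 -> L1 hit  d=D]
3: W B1 -> L1 hit  d=D]
4: W B3 -> L1 miss wb->B1  d=D]
5: R B3 -> L1 hit  d=D]
6: R B2 -> L0 miss  d=-]
7: W B2 -> L0 hit  d=D]
8: R B2 -> L0 hit  d=D]
9: R B1 -> L1 miss wb->B3  d=-]
10: R B0 -> L0 miss wb->B2  d=-]
11: R B3 -> L1 miss  d=-]
12: R B3 -> L1 hit  d=-]
13: W B0 -> L0 hit  d=D]
14: W B2 -> L0 miss wb->B0  d=D]
15: R B2 -> L0 hit  d=D]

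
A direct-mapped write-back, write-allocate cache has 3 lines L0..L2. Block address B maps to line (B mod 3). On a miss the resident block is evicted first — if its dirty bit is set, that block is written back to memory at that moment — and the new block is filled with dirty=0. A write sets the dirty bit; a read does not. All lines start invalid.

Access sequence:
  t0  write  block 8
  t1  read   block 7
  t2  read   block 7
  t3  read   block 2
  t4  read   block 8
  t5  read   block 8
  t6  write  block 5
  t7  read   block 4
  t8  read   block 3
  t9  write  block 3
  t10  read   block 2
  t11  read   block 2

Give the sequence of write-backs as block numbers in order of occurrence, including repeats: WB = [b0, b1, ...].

WB = [8, 5]

0: W B8 -> L2 miss  d=D]
1: R B7 -> L1 miss  d=-]
2: R B7 -> L1 hit  d=-]
3: R B2 -> L2 miss wb->B8  d=-]
4: R B8 -> L2 miss  d=-]
5: R B8 -> L2 hit  d=-]
6: W B5 -> L2 miss  d=D]
7: R B4 -> L1 miss  d=-]
8: R B3 -> L0 miss  d=-]
9: W B3 -> L0 hit  d=D]
10: R B2 -> L2 miss wb->B5  d=-]
11: R B2 -> L2 hit  d=-]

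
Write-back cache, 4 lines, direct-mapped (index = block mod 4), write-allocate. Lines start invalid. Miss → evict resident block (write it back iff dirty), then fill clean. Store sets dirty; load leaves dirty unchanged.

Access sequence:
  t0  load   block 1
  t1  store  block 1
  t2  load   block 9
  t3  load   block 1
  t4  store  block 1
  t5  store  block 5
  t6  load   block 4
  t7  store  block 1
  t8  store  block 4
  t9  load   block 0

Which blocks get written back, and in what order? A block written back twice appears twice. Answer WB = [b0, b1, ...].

0: R B1 → L1 miss [-]
1: W B1 → L1 hit [D]
2: R B9 → L1 miss wb→B1 [-]
3: R B1 → L1 miss [-]
4: W B1 → L1 hit [D]
5: W B5 → L1 miss wb→B1 [D]
6: R B4 → L0 miss [-]
7: W B1 → L1 miss wb→B5 [D]
8: W B4 → L0 hit [D]
9: R B0 → L0 miss wb→B4 [-]

WB = [1, 1, 5, 4]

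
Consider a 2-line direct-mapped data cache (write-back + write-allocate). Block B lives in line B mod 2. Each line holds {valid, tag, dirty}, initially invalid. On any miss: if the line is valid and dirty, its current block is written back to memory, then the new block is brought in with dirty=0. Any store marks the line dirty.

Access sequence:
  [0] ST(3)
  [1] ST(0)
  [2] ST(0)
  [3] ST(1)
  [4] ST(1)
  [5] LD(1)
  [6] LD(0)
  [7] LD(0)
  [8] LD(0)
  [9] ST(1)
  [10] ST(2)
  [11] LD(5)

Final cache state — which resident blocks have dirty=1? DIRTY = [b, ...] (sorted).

DIRTY = [2]

0: W B3 -> L1 miss  d=D]
1: W B0 -> L0 miss  d=D]
2: W B0 -> L0 hit  d=D]
3: W B1 -> L1 miss wb->B3  d=D]
4: W B1 -> L1 hit  d=D]
5: R B1 -> L1 hit  d=D]
6: R B0 -> L0 hit  d=D]
7: R B0 -> L0 hit  d=D]
8: R B0 -> L0 hit  d=D]
9: W B1 -> L1 hit  d=D]
10: W B2 -> L0 miss wb->B0  d=D]
11: R B5 -> L1 miss wb->B1  d=-]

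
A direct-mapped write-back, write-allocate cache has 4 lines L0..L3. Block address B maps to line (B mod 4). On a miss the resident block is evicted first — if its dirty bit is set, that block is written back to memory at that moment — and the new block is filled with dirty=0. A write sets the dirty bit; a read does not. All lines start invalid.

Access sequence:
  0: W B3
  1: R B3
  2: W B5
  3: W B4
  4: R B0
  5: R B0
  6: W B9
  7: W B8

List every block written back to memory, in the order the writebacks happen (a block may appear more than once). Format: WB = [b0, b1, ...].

0: W B3 → L3 miss [D]
1: R B3 → L3 hit [D]
2: W B5 → L1 miss [D]
3: W B4 → L0 miss [D]
4: R B0 → L0 miss wb→B4 [-]
5: R B0 → L0 hit [-]
6: W B9 → L1 miss wb→B5 [D]
7: W B8 → L0 miss [D]

WB = [4, 5]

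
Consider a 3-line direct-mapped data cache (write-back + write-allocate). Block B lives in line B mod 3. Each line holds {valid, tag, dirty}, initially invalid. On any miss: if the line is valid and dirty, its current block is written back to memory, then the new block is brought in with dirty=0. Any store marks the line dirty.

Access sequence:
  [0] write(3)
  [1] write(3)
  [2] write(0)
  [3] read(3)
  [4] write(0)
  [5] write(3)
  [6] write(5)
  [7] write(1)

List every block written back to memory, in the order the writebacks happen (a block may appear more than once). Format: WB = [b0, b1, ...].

0: W B3 → L0 miss [D]
1: W B3 → L0 hit [D]
2: W B0 → L0 miss wb→B3 [D]
3: R B3 → L0 miss wb→B0 [-]
4: W B0 → L0 miss [D]
5: W B3 → L0 miss wb→B0 [D]
6: W B5 → L2 miss [D]
7: W B1 → L1 miss [D]

WB = [3, 0, 0]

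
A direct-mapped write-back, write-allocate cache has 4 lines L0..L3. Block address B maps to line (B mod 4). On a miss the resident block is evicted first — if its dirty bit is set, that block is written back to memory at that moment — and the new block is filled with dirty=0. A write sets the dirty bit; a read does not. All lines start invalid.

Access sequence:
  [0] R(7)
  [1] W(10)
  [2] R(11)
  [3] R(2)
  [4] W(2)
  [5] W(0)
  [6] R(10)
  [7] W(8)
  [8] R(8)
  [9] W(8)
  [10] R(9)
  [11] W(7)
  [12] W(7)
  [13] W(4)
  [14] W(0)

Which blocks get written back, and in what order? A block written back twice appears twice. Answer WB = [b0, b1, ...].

WB = [10, 2, 0, 8, 4]

  0 | R B7 → L3 miss [-]
  1 | W B10 → L2 miss [D]
  2 | R B11 → L3 miss [-]
  3 | R B2 → L2 miss wb→B10 [-]
  4 | W B2 → L2 hit [D]
  5 | W B0 → L0 miss [D]
  6 | R B10 → L2 miss wb→B2 [-]
  7 | W B8 → L0 miss wb→B0 [D]
  8 | R B8 → L0 hit [D]
  9 | W B8 → L0 hit [D]
  10 | R B9 → L1 miss [-]
  11 | W B7 → L3 miss [D]
  12 | W B7 → L3 hit [D]
  13 | W B4 → L0 miss wb→B8 [D]
  14 | W B0 → L0 miss wb→B4 [D]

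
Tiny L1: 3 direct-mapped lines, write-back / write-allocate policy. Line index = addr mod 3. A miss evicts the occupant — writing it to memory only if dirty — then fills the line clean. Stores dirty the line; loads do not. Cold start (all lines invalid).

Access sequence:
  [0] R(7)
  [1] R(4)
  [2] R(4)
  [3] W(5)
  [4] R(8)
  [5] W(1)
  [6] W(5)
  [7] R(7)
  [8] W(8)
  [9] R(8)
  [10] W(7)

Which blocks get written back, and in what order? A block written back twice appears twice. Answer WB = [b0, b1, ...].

0: R B7 -> L1 miss  d=-]
1: R B4 -> L1 miss  d=-]
2: R B4 -> L1 hit  d=-]
3: W B5 -> L2 miss  d=D]
4: R B8 -> L2 miss wb->B5  d=-]
5: W B1 -> L1 miss  d=D]
6: W B5 -> L2 miss  d=D]
7: R B7 -> L1 miss wb->B1  d=-]
8: W B8 -> L2 miss wb->B5  d=D]
9: R B8 -> L2 hit  d=D]
10: W B7 -> L1 hit  d=D]

WB = [5, 1, 5]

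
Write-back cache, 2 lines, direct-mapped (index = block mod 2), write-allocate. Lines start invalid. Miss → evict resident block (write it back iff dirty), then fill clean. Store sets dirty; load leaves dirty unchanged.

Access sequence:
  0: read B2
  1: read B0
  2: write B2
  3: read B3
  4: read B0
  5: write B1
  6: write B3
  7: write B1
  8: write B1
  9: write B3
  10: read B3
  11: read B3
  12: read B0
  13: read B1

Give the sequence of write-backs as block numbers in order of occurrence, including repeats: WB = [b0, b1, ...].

0: R B2 -> L0 miss  d=-]
1: R B0 -> L0 miss  d=-]
2: W B2 -> L0 miss  d=D]
3: R B3 -> L1 miss  d=-]
4: R B0 -> L0 miss wb->B2  d=-]
5: W B1 -> L1 miss  d=D]
6: W B3 -> L1 miss wb->B1  d=D]
7: W B1 -> L1 miss wb->B3  d=D]
8: W B1 -> L1 hit  d=D]
9: W B3 -> L1 miss wb->B1  d=D]
10: R B3 -> L1 hit  d=D]
11: R B3 -> L1 hit  d=D]
12: R B0 -> L0 hit  d=-]
13: R B1 -> L1 miss wb->B3  d=-]

WB = [2, 1, 3, 1, 3]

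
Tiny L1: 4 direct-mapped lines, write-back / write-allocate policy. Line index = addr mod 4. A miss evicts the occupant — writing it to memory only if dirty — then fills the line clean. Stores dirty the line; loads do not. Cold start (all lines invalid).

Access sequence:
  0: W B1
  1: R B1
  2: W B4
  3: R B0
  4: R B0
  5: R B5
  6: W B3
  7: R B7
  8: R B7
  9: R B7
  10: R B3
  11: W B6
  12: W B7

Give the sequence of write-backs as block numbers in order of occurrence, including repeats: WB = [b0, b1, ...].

0: W B1 -> L1 miss  d=D]
1: R B1 -> L1 hit  d=D]
2: W B4 -> L0 miss  d=D]
3: R B0 -> L0 miss wb->B4  d=-]
4: R B0 -> L0 hit  d=-]
5: R B5 -> L1 miss wb->B1  d=-]
6: W B3 -> L3 miss  d=D]
7: R B7 -> L3 miss wb->B3  d=-]
8: R B7 -> L3 hit  d=-]
9: R B7 -> L3 hit  d=-]
10: R B3 -> L3 miss  d=-]
11: W B6 -> L2 miss  d=D]
12: W B7 -> L3 miss  d=D]

WB = [4, 1, 3]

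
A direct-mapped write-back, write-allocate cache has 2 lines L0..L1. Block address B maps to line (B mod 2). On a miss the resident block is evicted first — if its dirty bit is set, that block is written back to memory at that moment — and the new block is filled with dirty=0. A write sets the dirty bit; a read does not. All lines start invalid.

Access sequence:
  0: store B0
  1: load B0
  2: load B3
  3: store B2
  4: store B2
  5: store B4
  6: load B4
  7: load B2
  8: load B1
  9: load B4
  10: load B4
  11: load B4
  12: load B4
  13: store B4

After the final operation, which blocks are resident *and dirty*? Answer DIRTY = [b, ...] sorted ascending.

0: W B0 → L0 miss [D]
1: R B0 → L0 hit [D]
2: R B3 → L1 miss [-]
3: W B2 → L0 miss wb→B0 [D]
4: W B2 → L0 hit [D]
5: W B4 → L0 miss wb→B2 [D]
6: R B4 → L0 hit [D]
7: R B2 → L0 miss wb→B4 [-]
8: R B1 → L1 miss [-]
9: R B4 → L0 miss [-]
10: R B4 → L0 hit [-]
11: R B4 → L0 hit [-]
12: R B4 → L0 hit [-]
13: W B4 → L0 hit [D]

DIRTY = [4]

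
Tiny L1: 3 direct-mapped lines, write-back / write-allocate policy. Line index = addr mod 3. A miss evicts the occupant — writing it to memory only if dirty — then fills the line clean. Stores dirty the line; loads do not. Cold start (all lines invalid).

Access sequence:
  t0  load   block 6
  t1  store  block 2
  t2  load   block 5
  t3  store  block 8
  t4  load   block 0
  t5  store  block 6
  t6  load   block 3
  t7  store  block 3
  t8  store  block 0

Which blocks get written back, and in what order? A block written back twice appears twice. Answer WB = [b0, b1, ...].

0: R B6 -> L0 miss  d=-]
1: W B2 -> L2 miss  d=D]
2: R B5 -> L2 miss wb->B2  d=-]
3: W B8 -> L2 miss  d=D]
4: R B0 -> L0 miss  d=-]
5: W B6 -> L0 miss  d=D]
6: R B3 -> L0 miss wb->B6  d=-]
7: W B3 -> L0 hit  d=D]
8: W B0 -> L0 miss wb->B3  d=D]

WB = [2, 6, 3]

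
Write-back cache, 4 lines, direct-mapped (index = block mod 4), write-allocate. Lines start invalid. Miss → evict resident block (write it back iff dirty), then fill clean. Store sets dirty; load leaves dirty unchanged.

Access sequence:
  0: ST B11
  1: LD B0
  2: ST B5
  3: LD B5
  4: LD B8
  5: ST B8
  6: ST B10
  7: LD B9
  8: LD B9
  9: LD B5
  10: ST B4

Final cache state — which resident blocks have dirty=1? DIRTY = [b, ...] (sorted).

DIRTY = [4, 10, 11]

  0 | W B11 → L3 miss [D]
  1 | R B0 → L0 miss [-]
  2 | W B5 → L1 miss [D]
  3 | R B5 → L1 hit [D]
  4 | R B8 → L0 miss [-]
  5 | W B8 → L0 hit [D]
  6 | W B10 → L2 miss [D]
  7 | R B9 → L1 miss wb→B5 [-]
  8 | R B9 → L1 hit [-]
  9 | R B5 → L1 miss [-]
  10 | W B4 → L0 miss wb→B8 [D]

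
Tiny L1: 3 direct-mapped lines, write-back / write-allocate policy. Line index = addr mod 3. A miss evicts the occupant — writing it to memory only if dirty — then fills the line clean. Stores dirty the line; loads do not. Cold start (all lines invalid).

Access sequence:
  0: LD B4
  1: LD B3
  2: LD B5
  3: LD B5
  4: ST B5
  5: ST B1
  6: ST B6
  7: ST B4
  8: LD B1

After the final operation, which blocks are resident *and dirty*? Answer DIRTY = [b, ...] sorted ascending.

DIRTY = [5, 6]

0: R B4 → L1 miss [-]
1: R B3 → L0 miss [-]
2: R B5 → L2 miss [-]
3: R B5 → L2 hit [-]
4: W B5 → L2 hit [D]
5: W B1 → L1 miss [D]
6: W B6 → L0 miss [D]
7: W B4 → L1 miss wb→B1 [D]
8: R B1 → L1 miss wb→B4 [-]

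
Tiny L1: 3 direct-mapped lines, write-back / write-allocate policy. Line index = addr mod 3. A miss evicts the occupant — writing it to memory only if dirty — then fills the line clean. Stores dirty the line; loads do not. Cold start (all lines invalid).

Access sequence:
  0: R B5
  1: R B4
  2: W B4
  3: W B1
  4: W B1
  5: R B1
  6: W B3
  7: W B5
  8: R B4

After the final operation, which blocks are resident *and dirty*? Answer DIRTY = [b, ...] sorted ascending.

DIRTY = [3, 5]

0: R B5 -> L2 miss  d=-]
1: R B4 -> L1 miss  d=-]
2: W B4 -> L1 hit  d=D]
3: W B1 -> L1 miss wb->B4  d=D]
4: W B1 -> L1 hit  d=D]
5: R B1 -> L1 hit  d=D]
6: W B3 -> L0 miss  d=D]
7: W B5 -> L2 hit  d=D]
8: R B4 -> L1 miss wb->B1  d=-]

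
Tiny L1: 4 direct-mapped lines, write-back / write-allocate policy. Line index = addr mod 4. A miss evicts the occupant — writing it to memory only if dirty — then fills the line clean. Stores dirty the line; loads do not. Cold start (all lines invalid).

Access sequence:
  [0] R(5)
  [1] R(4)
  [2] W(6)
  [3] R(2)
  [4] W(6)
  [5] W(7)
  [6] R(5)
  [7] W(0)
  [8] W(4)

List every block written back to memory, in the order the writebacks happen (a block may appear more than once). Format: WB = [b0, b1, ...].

WB = [6, 0]

0: R B5 → L1 miss [-]
1: R B4 → L0 miss [-]
2: W B6 → L2 miss [D]
3: R B2 → L2 miss wb→B6 [-]
4: W B6 → L2 miss [D]
5: W B7 → L3 miss [D]
6: R B5 → L1 hit [-]
7: W B0 → L0 miss [D]
8: W B4 → L0 miss wb→B0 [D]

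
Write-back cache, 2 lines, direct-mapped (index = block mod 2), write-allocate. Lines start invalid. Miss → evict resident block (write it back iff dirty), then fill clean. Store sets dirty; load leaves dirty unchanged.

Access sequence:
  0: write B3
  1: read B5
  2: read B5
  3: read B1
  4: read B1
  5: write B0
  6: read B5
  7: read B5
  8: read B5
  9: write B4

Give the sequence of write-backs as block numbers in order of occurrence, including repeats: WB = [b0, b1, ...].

  0 | W B3 → L1 miss [D]
  1 | R B5 → L1 miss wb→B3 [-]
  2 | R B5 → L1 hit [-]
  3 | R B1 → L1 miss [-]
  4 | R B1 → L1 hit [-]
  5 | W B0 → L0 miss [D]
  6 | R B5 → L1 miss [-]
  7 | R B5 → L1 hit [-]
  8 | R B5 → L1 hit [-]
  9 | W B4 → L0 miss wb→B0 [D]

WB = [3, 0]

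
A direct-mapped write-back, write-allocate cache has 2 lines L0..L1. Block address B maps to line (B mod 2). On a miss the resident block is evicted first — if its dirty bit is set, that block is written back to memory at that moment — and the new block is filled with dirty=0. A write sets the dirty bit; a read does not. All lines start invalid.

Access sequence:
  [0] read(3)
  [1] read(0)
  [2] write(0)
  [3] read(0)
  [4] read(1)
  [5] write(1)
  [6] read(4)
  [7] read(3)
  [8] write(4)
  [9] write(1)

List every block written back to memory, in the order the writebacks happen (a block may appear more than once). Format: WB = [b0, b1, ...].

  0 | R B3 → L1 miss [-]
  1 | R B0 → L0 miss [-]
  2 | W B0 → L0 hit [D]
  3 | R B0 → L0 hit [D]
  4 | R B1 → L1 miss [-]
  5 | W B1 → L1 hit [D]
  6 | R B4 → L0 miss wb→B0 [-]
  7 | R B3 → L1 miss wb→B1 [-]
  8 | W B4 → L0 hit [D]
  9 | W B1 → L1 miss [D]

WB = [0, 1]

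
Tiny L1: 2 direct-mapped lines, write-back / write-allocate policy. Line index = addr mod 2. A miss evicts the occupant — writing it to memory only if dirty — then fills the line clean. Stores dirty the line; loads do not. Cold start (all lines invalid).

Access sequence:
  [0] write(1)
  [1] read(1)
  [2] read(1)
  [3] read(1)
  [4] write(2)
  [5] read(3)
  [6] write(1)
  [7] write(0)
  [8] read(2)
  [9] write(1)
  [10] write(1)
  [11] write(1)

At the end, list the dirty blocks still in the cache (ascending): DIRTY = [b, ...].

  0 | W B1 → L1 miss [D]
  1 | R B1 → L1 hit [D]
  2 | R B1 → L1 hit [D]
  3 | R B1 → L1 hit [D]
  4 | W B2 → L0 miss [D]
  5 | R B3 → L1 miss wb→B1 [-]
  6 | W B1 → L1 miss [D]
  7 | W B0 → L0 miss wb→B2 [D]
  8 | R B2 → L0 miss wb→B0 [-]
  9 | W B1 → L1 hit [D]
  10 | W B1 → L1 hit [D]
  11 | W B1 → L1 hit [D]

DIRTY = [1]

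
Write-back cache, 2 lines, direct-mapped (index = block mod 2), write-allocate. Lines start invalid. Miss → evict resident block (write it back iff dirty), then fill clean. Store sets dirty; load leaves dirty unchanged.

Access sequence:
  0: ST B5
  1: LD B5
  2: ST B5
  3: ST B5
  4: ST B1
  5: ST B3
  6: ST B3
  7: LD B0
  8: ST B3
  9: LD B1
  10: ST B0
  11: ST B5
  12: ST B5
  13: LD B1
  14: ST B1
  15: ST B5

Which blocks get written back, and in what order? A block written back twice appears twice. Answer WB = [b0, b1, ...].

  0 | W B5 → L1 miss [D]
  1 | R B5 → L1 hit [D]
  2 | W B5 → L1 hit [D]
  3 | W B5 → L1 hit [D]
  4 | W B1 → L1 miss wb→B5 [D]
  5 | W B3 → L1 miss wb→B1 [D]
  6 | W B3 → L1 hit [D]
  7 | R B0 → L0 miss [-]
  8 | W B3 → L1 hit [D]
  9 | R B1 → L1 miss wb→B3 [-]
  10 | W B0 → L0 hit [D]
  11 | W B5 → L1 miss [D]
  12 | W B5 → L1 hit [D]
  13 | R B1 → L1 miss wb→B5 [-]
  14 | W B1 → L1 hit [D]
  15 | W B5 → L1 miss wb→B1 [D]

WB = [5, 1, 3, 5, 1]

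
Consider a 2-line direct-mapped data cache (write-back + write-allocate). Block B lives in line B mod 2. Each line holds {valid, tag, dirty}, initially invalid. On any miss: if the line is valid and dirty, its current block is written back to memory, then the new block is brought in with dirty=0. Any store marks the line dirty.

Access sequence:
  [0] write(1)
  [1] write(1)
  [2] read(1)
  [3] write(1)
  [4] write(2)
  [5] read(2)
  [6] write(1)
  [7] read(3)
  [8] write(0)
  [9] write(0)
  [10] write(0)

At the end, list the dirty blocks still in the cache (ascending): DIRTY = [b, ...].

  0 | W B1 → L1 miss [D]
  1 | W B1 → L1 hit [D]
  2 | R B1 → L1 hit [D]
  3 | W B1 → L1 hit [D]
  4 | W B2 → L0 miss [D]
  5 | R B2 → L0 hit [D]
  6 | W B1 → L1 hit [D]
  7 | R B3 → L1 miss wb→B1 [-]
  8 | W B0 → L0 miss wb→B2 [D]
  9 | W B0 → L0 hit [D]
  10 | W B0 → L0 hit [D]

DIRTY = [0]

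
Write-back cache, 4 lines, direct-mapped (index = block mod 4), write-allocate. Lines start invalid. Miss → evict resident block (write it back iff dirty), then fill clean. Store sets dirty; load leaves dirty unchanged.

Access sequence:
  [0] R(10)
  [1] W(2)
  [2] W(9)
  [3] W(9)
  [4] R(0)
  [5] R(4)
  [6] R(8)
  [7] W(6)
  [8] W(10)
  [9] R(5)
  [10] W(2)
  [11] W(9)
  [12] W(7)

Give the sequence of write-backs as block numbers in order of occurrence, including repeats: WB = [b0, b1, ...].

WB = [2, 6, 9, 10]

  0 | R B10 → L2 miss [-]
  1 | W B2 → L2 miss [D]
  2 | W B9 → L1 miss [D]
  3 | W B9 → L1 hit [D]
  4 | R B0 → L0 miss [-]
  5 | R B4 → L0 miss [-]
  6 | R B8 → L0 miss [-]
  7 | W B6 → L2 miss wb→B2 [D]
  8 | W B10 → L2 miss wb→B6 [D]
  9 | R B5 → L1 miss wb→B9 [-]
  10 | W B2 → L2 miss wb→B10 [D]
  11 | W B9 → L1 miss [D]
  12 | W B7 → L3 miss [D]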